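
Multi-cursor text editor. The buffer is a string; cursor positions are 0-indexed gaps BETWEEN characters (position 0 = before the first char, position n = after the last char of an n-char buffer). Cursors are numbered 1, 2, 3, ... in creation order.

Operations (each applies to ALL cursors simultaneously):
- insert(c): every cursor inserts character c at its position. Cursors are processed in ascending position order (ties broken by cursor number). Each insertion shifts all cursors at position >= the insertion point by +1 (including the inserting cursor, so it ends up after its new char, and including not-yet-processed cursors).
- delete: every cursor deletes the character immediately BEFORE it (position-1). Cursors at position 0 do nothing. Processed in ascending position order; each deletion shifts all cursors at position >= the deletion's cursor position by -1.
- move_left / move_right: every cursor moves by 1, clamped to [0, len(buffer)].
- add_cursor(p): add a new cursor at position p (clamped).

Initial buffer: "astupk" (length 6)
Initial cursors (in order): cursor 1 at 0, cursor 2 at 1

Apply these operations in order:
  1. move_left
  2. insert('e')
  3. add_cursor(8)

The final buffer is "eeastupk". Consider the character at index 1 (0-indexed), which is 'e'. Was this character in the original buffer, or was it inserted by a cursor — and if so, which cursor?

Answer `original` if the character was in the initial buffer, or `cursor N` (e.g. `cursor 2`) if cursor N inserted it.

Answer: cursor 2

Derivation:
After op 1 (move_left): buffer="astupk" (len 6), cursors c1@0 c2@0, authorship ......
After op 2 (insert('e')): buffer="eeastupk" (len 8), cursors c1@2 c2@2, authorship 12......
After op 3 (add_cursor(8)): buffer="eeastupk" (len 8), cursors c1@2 c2@2 c3@8, authorship 12......
Authorship (.=original, N=cursor N): 1 2 . . . . . .
Index 1: author = 2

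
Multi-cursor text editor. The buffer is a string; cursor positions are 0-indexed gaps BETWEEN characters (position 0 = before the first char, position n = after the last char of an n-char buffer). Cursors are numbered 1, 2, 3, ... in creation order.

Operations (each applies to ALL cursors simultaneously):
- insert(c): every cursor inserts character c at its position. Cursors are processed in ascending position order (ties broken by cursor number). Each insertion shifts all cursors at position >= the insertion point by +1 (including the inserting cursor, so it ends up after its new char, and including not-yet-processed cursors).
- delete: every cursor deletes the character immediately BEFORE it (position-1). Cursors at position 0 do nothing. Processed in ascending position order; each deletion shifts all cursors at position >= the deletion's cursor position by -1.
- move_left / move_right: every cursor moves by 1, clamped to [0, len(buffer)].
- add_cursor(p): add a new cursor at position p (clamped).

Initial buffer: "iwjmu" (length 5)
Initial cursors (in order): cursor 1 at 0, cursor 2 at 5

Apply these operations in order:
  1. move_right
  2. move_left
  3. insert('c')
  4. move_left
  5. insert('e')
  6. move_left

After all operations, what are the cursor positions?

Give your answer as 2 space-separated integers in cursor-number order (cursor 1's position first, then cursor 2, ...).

After op 1 (move_right): buffer="iwjmu" (len 5), cursors c1@1 c2@5, authorship .....
After op 2 (move_left): buffer="iwjmu" (len 5), cursors c1@0 c2@4, authorship .....
After op 3 (insert('c')): buffer="ciwjmcu" (len 7), cursors c1@1 c2@6, authorship 1....2.
After op 4 (move_left): buffer="ciwjmcu" (len 7), cursors c1@0 c2@5, authorship 1....2.
After op 5 (insert('e')): buffer="eciwjmecu" (len 9), cursors c1@1 c2@7, authorship 11....22.
After op 6 (move_left): buffer="eciwjmecu" (len 9), cursors c1@0 c2@6, authorship 11....22.

Answer: 0 6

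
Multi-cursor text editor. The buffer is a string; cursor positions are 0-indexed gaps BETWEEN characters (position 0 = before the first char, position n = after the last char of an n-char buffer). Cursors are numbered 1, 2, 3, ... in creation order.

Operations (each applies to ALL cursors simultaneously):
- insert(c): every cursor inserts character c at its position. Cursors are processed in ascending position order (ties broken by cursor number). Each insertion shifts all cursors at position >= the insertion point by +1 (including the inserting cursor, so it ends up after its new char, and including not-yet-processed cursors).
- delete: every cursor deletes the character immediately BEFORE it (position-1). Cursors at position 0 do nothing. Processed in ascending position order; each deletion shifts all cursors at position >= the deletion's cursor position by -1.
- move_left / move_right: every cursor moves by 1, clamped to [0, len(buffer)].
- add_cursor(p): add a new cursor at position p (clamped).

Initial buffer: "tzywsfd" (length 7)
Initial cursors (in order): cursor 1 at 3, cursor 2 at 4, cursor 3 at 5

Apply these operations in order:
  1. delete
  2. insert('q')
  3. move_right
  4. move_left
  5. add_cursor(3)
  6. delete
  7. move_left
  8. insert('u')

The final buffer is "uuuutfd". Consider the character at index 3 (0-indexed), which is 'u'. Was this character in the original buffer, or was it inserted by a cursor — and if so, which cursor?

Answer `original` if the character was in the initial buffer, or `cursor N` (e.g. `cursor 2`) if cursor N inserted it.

Answer: cursor 4

Derivation:
After op 1 (delete): buffer="tzfd" (len 4), cursors c1@2 c2@2 c3@2, authorship ....
After op 2 (insert('q')): buffer="tzqqqfd" (len 7), cursors c1@5 c2@5 c3@5, authorship ..123..
After op 3 (move_right): buffer="tzqqqfd" (len 7), cursors c1@6 c2@6 c3@6, authorship ..123..
After op 4 (move_left): buffer="tzqqqfd" (len 7), cursors c1@5 c2@5 c3@5, authorship ..123..
After op 5 (add_cursor(3)): buffer="tzqqqfd" (len 7), cursors c4@3 c1@5 c2@5 c3@5, authorship ..123..
After op 6 (delete): buffer="tfd" (len 3), cursors c1@1 c2@1 c3@1 c4@1, authorship ...
After op 7 (move_left): buffer="tfd" (len 3), cursors c1@0 c2@0 c3@0 c4@0, authorship ...
After op 8 (insert('u')): buffer="uuuutfd" (len 7), cursors c1@4 c2@4 c3@4 c4@4, authorship 1234...
Authorship (.=original, N=cursor N): 1 2 3 4 . . .
Index 3: author = 4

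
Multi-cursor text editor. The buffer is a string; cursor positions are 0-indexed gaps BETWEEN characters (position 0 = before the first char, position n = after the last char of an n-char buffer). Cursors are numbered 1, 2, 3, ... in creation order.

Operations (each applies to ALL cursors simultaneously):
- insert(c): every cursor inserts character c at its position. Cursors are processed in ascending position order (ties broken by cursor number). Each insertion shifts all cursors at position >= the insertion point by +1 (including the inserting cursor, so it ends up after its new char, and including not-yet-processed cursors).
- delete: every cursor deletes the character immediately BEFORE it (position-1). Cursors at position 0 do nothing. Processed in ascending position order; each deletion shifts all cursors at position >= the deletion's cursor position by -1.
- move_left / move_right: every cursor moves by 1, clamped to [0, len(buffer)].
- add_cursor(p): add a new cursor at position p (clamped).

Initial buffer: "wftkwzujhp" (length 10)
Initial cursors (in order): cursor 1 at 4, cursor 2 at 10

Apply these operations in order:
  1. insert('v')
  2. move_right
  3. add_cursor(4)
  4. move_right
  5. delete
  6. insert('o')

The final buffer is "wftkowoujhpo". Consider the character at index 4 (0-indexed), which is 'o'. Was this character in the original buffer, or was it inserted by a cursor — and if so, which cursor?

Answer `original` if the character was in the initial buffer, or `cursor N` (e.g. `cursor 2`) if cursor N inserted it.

Answer: cursor 3

Derivation:
After op 1 (insert('v')): buffer="wftkvwzujhpv" (len 12), cursors c1@5 c2@12, authorship ....1......2
After op 2 (move_right): buffer="wftkvwzujhpv" (len 12), cursors c1@6 c2@12, authorship ....1......2
After op 3 (add_cursor(4)): buffer="wftkvwzujhpv" (len 12), cursors c3@4 c1@6 c2@12, authorship ....1......2
After op 4 (move_right): buffer="wftkvwzujhpv" (len 12), cursors c3@5 c1@7 c2@12, authorship ....1......2
After op 5 (delete): buffer="wftkwujhp" (len 9), cursors c3@4 c1@5 c2@9, authorship .........
After op 6 (insert('o')): buffer="wftkowoujhpo" (len 12), cursors c3@5 c1@7 c2@12, authorship ....3.1....2
Authorship (.=original, N=cursor N): . . . . 3 . 1 . . . . 2
Index 4: author = 3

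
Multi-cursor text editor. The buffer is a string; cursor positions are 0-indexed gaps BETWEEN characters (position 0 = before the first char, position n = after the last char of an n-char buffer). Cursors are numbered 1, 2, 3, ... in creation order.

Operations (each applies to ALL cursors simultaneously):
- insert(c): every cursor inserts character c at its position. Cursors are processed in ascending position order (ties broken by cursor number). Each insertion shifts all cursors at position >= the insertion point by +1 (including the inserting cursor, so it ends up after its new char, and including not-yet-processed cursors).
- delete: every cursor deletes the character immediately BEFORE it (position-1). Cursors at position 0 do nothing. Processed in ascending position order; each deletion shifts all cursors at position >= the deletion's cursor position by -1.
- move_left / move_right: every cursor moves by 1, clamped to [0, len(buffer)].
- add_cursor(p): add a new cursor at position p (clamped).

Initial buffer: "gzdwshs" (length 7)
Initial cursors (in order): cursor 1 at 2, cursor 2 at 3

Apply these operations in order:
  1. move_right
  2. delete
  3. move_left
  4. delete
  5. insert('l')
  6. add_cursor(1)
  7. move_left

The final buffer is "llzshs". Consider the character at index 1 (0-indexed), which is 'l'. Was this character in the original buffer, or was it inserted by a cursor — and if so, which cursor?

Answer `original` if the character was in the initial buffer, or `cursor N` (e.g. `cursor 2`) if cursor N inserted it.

After op 1 (move_right): buffer="gzdwshs" (len 7), cursors c1@3 c2@4, authorship .......
After op 2 (delete): buffer="gzshs" (len 5), cursors c1@2 c2@2, authorship .....
After op 3 (move_left): buffer="gzshs" (len 5), cursors c1@1 c2@1, authorship .....
After op 4 (delete): buffer="zshs" (len 4), cursors c1@0 c2@0, authorship ....
After op 5 (insert('l')): buffer="llzshs" (len 6), cursors c1@2 c2@2, authorship 12....
After op 6 (add_cursor(1)): buffer="llzshs" (len 6), cursors c3@1 c1@2 c2@2, authorship 12....
After op 7 (move_left): buffer="llzshs" (len 6), cursors c3@0 c1@1 c2@1, authorship 12....
Authorship (.=original, N=cursor N): 1 2 . . . .
Index 1: author = 2

Answer: cursor 2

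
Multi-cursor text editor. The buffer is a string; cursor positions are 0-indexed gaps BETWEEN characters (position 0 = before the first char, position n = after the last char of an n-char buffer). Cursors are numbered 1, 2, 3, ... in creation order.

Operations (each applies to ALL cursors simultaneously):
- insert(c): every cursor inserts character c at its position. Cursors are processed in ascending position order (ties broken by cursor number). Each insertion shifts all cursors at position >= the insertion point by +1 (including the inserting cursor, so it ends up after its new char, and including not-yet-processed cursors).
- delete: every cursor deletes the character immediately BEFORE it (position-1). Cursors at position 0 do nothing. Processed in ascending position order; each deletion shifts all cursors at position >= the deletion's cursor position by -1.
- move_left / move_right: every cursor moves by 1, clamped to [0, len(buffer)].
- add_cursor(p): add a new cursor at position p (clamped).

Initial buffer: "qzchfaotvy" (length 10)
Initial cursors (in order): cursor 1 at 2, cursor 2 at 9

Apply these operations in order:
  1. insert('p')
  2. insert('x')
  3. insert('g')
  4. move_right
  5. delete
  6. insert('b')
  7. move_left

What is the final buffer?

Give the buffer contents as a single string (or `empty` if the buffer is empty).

After op 1 (insert('p')): buffer="qzpchfaotvpy" (len 12), cursors c1@3 c2@11, authorship ..1.......2.
After op 2 (insert('x')): buffer="qzpxchfaotvpxy" (len 14), cursors c1@4 c2@13, authorship ..11.......22.
After op 3 (insert('g')): buffer="qzpxgchfaotvpxgy" (len 16), cursors c1@5 c2@15, authorship ..111.......222.
After op 4 (move_right): buffer="qzpxgchfaotvpxgy" (len 16), cursors c1@6 c2@16, authorship ..111.......222.
After op 5 (delete): buffer="qzpxghfaotvpxg" (len 14), cursors c1@5 c2@14, authorship ..111......222
After op 6 (insert('b')): buffer="qzpxgbhfaotvpxgb" (len 16), cursors c1@6 c2@16, authorship ..1111......2222
After op 7 (move_left): buffer="qzpxgbhfaotvpxgb" (len 16), cursors c1@5 c2@15, authorship ..1111......2222

Answer: qzpxgbhfaotvpxgb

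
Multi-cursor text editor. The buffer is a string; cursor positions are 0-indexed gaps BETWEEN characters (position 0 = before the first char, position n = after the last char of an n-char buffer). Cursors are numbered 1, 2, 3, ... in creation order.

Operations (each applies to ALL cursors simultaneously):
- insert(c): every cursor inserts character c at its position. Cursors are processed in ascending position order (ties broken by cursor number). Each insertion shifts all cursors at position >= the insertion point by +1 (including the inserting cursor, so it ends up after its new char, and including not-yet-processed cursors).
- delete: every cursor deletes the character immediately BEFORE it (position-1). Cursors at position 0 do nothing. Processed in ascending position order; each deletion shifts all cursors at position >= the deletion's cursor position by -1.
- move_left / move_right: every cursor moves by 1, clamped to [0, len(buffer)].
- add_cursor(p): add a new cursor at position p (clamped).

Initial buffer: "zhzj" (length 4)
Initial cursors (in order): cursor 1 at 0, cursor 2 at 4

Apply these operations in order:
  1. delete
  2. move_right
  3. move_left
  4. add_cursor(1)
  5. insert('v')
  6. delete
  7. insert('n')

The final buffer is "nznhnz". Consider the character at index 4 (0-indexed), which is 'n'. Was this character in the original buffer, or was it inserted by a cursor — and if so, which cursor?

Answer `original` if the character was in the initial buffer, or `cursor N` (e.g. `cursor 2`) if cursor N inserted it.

Answer: cursor 2

Derivation:
After op 1 (delete): buffer="zhz" (len 3), cursors c1@0 c2@3, authorship ...
After op 2 (move_right): buffer="zhz" (len 3), cursors c1@1 c2@3, authorship ...
After op 3 (move_left): buffer="zhz" (len 3), cursors c1@0 c2@2, authorship ...
After op 4 (add_cursor(1)): buffer="zhz" (len 3), cursors c1@0 c3@1 c2@2, authorship ...
After op 5 (insert('v')): buffer="vzvhvz" (len 6), cursors c1@1 c3@3 c2@5, authorship 1.3.2.
After op 6 (delete): buffer="zhz" (len 3), cursors c1@0 c3@1 c2@2, authorship ...
After op 7 (insert('n')): buffer="nznhnz" (len 6), cursors c1@1 c3@3 c2@5, authorship 1.3.2.
Authorship (.=original, N=cursor N): 1 . 3 . 2 .
Index 4: author = 2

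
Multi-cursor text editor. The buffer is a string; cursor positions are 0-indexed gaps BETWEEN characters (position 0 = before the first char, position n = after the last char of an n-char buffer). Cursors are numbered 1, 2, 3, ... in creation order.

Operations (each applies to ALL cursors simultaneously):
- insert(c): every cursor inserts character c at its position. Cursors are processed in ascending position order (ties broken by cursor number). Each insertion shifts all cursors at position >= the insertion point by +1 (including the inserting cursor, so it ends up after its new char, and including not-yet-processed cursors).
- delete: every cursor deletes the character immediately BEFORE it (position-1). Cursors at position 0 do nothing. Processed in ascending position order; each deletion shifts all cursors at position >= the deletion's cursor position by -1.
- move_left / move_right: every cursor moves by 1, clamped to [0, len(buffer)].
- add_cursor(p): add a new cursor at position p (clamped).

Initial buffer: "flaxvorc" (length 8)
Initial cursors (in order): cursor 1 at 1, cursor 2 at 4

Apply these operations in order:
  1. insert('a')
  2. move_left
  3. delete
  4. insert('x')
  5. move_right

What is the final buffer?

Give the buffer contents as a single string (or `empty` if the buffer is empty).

After op 1 (insert('a')): buffer="falaxavorc" (len 10), cursors c1@2 c2@6, authorship .1...2....
After op 2 (move_left): buffer="falaxavorc" (len 10), cursors c1@1 c2@5, authorship .1...2....
After op 3 (delete): buffer="alaavorc" (len 8), cursors c1@0 c2@3, authorship 1..2....
After op 4 (insert('x')): buffer="xalaxavorc" (len 10), cursors c1@1 c2@5, authorship 11..22....
After op 5 (move_right): buffer="xalaxavorc" (len 10), cursors c1@2 c2@6, authorship 11..22....

Answer: xalaxavorc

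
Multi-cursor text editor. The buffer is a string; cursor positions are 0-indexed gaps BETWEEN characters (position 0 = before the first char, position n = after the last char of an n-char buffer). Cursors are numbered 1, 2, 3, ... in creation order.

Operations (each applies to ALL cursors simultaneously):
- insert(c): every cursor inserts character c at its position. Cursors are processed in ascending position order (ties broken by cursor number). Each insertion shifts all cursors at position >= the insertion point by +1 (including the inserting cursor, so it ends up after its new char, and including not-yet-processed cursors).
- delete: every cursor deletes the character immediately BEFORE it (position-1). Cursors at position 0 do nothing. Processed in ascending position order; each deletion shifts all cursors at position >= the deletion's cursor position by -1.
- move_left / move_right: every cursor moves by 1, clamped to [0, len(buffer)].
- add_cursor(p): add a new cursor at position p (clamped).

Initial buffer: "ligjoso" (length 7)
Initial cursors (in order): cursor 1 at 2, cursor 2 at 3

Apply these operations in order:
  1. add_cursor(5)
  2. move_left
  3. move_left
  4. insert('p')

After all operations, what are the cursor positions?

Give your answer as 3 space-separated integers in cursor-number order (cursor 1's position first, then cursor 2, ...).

Answer: 1 3 6

Derivation:
After op 1 (add_cursor(5)): buffer="ligjoso" (len 7), cursors c1@2 c2@3 c3@5, authorship .......
After op 2 (move_left): buffer="ligjoso" (len 7), cursors c1@1 c2@2 c3@4, authorship .......
After op 3 (move_left): buffer="ligjoso" (len 7), cursors c1@0 c2@1 c3@3, authorship .......
After op 4 (insert('p')): buffer="plpigpjoso" (len 10), cursors c1@1 c2@3 c3@6, authorship 1.2..3....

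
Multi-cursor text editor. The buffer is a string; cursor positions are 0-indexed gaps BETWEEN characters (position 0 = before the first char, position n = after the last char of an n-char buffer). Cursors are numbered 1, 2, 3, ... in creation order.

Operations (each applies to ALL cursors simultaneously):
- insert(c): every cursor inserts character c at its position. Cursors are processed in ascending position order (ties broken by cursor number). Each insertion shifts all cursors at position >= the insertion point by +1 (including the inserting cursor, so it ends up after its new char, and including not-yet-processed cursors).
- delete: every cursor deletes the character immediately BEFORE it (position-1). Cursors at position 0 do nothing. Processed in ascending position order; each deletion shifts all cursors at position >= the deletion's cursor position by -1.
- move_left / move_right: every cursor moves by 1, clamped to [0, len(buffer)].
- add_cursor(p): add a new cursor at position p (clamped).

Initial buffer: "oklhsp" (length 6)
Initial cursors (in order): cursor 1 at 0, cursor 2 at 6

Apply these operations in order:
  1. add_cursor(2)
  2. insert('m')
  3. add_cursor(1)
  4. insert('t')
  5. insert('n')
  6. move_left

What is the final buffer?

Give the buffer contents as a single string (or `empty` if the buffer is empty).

Answer: mttnnokmtnlhspmtn

Derivation:
After op 1 (add_cursor(2)): buffer="oklhsp" (len 6), cursors c1@0 c3@2 c2@6, authorship ......
After op 2 (insert('m')): buffer="mokmlhspm" (len 9), cursors c1@1 c3@4 c2@9, authorship 1..3....2
After op 3 (add_cursor(1)): buffer="mokmlhspm" (len 9), cursors c1@1 c4@1 c3@4 c2@9, authorship 1..3....2
After op 4 (insert('t')): buffer="mttokmtlhspmt" (len 13), cursors c1@3 c4@3 c3@7 c2@13, authorship 114..33....22
After op 5 (insert('n')): buffer="mttnnokmtnlhspmtn" (len 17), cursors c1@5 c4@5 c3@10 c2@17, authorship 11414..333....222
After op 6 (move_left): buffer="mttnnokmtnlhspmtn" (len 17), cursors c1@4 c4@4 c3@9 c2@16, authorship 11414..333....222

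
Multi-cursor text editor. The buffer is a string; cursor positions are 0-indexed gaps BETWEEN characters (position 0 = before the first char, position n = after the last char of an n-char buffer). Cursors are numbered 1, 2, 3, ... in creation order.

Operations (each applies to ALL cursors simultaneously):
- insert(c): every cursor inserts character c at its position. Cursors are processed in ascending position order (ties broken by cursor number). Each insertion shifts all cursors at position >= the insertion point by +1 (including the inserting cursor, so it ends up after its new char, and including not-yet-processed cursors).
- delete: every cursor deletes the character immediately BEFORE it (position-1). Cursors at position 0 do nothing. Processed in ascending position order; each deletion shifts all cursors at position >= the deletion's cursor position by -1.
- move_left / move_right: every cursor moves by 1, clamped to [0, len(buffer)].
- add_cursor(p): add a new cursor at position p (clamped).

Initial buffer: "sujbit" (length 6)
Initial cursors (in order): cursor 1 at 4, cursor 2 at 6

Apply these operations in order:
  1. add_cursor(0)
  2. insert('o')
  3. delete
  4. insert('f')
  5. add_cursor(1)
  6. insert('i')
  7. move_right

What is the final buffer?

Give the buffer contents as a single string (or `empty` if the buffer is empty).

After op 1 (add_cursor(0)): buffer="sujbit" (len 6), cursors c3@0 c1@4 c2@6, authorship ......
After op 2 (insert('o')): buffer="osujboito" (len 9), cursors c3@1 c1@6 c2@9, authorship 3....1..2
After op 3 (delete): buffer="sujbit" (len 6), cursors c3@0 c1@4 c2@6, authorship ......
After op 4 (insert('f')): buffer="fsujbfitf" (len 9), cursors c3@1 c1@6 c2@9, authorship 3....1..2
After op 5 (add_cursor(1)): buffer="fsujbfitf" (len 9), cursors c3@1 c4@1 c1@6 c2@9, authorship 3....1..2
After op 6 (insert('i')): buffer="fiisujbfiitfi" (len 13), cursors c3@3 c4@3 c1@9 c2@13, authorship 334....11..22
After op 7 (move_right): buffer="fiisujbfiitfi" (len 13), cursors c3@4 c4@4 c1@10 c2@13, authorship 334....11..22

Answer: fiisujbfiitfi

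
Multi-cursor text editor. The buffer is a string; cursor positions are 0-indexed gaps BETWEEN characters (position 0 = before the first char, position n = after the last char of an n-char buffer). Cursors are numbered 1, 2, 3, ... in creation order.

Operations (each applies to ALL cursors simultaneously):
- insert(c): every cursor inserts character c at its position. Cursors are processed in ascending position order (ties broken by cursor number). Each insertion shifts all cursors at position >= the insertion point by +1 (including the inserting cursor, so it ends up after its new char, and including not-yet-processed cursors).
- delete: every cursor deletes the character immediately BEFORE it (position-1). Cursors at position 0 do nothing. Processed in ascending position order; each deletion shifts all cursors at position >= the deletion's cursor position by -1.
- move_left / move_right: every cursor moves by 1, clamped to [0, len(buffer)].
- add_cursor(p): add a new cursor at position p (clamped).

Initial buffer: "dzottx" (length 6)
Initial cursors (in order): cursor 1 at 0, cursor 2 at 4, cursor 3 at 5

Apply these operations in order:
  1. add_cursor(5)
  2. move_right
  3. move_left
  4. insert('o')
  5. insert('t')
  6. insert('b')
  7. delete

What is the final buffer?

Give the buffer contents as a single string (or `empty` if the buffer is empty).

Answer: otdzotottoottx

Derivation:
After op 1 (add_cursor(5)): buffer="dzottx" (len 6), cursors c1@0 c2@4 c3@5 c4@5, authorship ......
After op 2 (move_right): buffer="dzottx" (len 6), cursors c1@1 c2@5 c3@6 c4@6, authorship ......
After op 3 (move_left): buffer="dzottx" (len 6), cursors c1@0 c2@4 c3@5 c4@5, authorship ......
After op 4 (insert('o')): buffer="odzototoox" (len 10), cursors c1@1 c2@6 c3@9 c4@9, authorship 1....2.34.
After op 5 (insert('t')): buffer="otdzotottoottx" (len 14), cursors c1@2 c2@8 c3@13 c4@13, authorship 11....22.3434.
After op 6 (insert('b')): buffer="otbdzototbtoottbbx" (len 18), cursors c1@3 c2@10 c3@17 c4@17, authorship 111....222.343434.
After op 7 (delete): buffer="otdzotottoottx" (len 14), cursors c1@2 c2@8 c3@13 c4@13, authorship 11....22.3434.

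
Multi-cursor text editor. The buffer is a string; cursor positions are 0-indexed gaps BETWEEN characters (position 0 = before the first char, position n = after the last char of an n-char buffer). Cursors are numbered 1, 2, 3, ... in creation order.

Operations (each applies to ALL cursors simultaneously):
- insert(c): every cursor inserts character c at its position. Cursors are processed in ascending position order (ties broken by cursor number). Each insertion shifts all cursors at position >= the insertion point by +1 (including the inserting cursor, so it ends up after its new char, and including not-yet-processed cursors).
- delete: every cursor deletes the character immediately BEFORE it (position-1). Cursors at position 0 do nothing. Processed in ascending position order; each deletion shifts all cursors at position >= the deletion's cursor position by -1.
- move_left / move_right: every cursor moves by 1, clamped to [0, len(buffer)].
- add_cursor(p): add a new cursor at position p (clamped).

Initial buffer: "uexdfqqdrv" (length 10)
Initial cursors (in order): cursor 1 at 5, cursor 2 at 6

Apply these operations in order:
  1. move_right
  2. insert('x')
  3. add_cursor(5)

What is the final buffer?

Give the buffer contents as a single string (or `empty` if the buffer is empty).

After op 1 (move_right): buffer="uexdfqqdrv" (len 10), cursors c1@6 c2@7, authorship ..........
After op 2 (insert('x')): buffer="uexdfqxqxdrv" (len 12), cursors c1@7 c2@9, authorship ......1.2...
After op 3 (add_cursor(5)): buffer="uexdfqxqxdrv" (len 12), cursors c3@5 c1@7 c2@9, authorship ......1.2...

Answer: uexdfqxqxdrv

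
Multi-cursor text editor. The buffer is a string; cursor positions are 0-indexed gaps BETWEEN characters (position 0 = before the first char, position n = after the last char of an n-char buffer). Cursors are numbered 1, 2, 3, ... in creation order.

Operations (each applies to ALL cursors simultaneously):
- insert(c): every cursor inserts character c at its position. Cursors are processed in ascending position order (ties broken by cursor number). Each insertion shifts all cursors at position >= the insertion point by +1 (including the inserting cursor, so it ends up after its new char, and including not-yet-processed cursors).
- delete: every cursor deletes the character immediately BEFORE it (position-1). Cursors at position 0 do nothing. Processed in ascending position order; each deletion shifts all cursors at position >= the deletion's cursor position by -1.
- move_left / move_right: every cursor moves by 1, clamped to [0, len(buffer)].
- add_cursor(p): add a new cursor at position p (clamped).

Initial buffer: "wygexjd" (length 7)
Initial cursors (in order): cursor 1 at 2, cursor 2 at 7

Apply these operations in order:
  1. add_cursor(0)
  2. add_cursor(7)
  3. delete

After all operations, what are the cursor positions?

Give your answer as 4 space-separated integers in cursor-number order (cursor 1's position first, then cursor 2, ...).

After op 1 (add_cursor(0)): buffer="wygexjd" (len 7), cursors c3@0 c1@2 c2@7, authorship .......
After op 2 (add_cursor(7)): buffer="wygexjd" (len 7), cursors c3@0 c1@2 c2@7 c4@7, authorship .......
After op 3 (delete): buffer="wgex" (len 4), cursors c3@0 c1@1 c2@4 c4@4, authorship ....

Answer: 1 4 0 4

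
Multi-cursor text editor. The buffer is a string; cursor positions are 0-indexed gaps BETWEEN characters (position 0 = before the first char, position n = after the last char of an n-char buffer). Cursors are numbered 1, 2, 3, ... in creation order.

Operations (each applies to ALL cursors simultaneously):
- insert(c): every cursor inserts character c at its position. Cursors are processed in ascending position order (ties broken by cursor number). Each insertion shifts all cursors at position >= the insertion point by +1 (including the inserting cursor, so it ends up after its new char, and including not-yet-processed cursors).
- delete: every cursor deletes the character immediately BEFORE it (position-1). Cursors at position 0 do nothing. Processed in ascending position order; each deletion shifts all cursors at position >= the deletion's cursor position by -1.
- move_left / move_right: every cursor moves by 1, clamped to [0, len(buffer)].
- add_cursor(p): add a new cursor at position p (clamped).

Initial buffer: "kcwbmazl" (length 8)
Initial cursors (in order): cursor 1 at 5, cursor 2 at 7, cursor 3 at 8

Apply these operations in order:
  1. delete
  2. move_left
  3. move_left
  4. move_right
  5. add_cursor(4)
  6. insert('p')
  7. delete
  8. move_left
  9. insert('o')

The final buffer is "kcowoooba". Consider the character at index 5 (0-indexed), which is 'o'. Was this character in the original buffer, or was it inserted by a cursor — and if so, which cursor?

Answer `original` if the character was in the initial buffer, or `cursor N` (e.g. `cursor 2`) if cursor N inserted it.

Answer: cursor 3

Derivation:
After op 1 (delete): buffer="kcwba" (len 5), cursors c1@4 c2@5 c3@5, authorship .....
After op 2 (move_left): buffer="kcwba" (len 5), cursors c1@3 c2@4 c3@4, authorship .....
After op 3 (move_left): buffer="kcwba" (len 5), cursors c1@2 c2@3 c3@3, authorship .....
After op 4 (move_right): buffer="kcwba" (len 5), cursors c1@3 c2@4 c3@4, authorship .....
After op 5 (add_cursor(4)): buffer="kcwba" (len 5), cursors c1@3 c2@4 c3@4 c4@4, authorship .....
After op 6 (insert('p')): buffer="kcwpbpppa" (len 9), cursors c1@4 c2@8 c3@8 c4@8, authorship ...1.234.
After op 7 (delete): buffer="kcwba" (len 5), cursors c1@3 c2@4 c3@4 c4@4, authorship .....
After op 8 (move_left): buffer="kcwba" (len 5), cursors c1@2 c2@3 c3@3 c4@3, authorship .....
After op 9 (insert('o')): buffer="kcowoooba" (len 9), cursors c1@3 c2@7 c3@7 c4@7, authorship ..1.234..
Authorship (.=original, N=cursor N): . . 1 . 2 3 4 . .
Index 5: author = 3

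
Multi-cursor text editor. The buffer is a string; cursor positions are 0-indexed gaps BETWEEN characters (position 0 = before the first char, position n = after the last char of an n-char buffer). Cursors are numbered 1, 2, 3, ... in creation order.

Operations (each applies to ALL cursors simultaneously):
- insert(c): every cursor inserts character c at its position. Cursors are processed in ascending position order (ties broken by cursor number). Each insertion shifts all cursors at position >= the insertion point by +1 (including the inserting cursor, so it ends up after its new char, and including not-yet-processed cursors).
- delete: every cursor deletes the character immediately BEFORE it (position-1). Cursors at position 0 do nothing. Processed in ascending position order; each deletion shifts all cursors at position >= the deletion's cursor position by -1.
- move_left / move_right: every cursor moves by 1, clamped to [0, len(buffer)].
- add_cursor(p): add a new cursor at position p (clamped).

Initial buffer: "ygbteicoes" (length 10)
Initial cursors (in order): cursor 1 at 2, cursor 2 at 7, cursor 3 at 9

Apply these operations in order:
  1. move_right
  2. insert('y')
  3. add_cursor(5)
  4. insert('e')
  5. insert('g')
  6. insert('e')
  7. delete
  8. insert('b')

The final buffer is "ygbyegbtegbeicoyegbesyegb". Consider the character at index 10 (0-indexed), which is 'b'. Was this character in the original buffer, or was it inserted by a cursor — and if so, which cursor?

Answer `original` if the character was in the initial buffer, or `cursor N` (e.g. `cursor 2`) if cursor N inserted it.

After op 1 (move_right): buffer="ygbteicoes" (len 10), cursors c1@3 c2@8 c3@10, authorship ..........
After op 2 (insert('y')): buffer="ygbyteicoyesy" (len 13), cursors c1@4 c2@10 c3@13, authorship ...1.....2..3
After op 3 (add_cursor(5)): buffer="ygbyteicoyesy" (len 13), cursors c1@4 c4@5 c2@10 c3@13, authorship ...1.....2..3
After op 4 (insert('e')): buffer="ygbyeteeicoyeesye" (len 17), cursors c1@5 c4@7 c2@13 c3@17, authorship ...11.4....22..33
After op 5 (insert('g')): buffer="ygbyegtegeicoyegesyeg" (len 21), cursors c1@6 c4@9 c2@16 c3@21, authorship ...111.44....222..333
After op 6 (insert('e')): buffer="ygbyegetegeeicoyegeesyege" (len 25), cursors c1@7 c4@11 c2@19 c3@25, authorship ...1111.444....2222..3333
After op 7 (delete): buffer="ygbyegtegeicoyegesyeg" (len 21), cursors c1@6 c4@9 c2@16 c3@21, authorship ...111.44....222..333
After op 8 (insert('b')): buffer="ygbyegbtegbeicoyegbesyegb" (len 25), cursors c1@7 c4@11 c2@19 c3@25, authorship ...1111.444....2222..3333
Authorship (.=original, N=cursor N): . . . 1 1 1 1 . 4 4 4 . . . . 2 2 2 2 . . 3 3 3 3
Index 10: author = 4

Answer: cursor 4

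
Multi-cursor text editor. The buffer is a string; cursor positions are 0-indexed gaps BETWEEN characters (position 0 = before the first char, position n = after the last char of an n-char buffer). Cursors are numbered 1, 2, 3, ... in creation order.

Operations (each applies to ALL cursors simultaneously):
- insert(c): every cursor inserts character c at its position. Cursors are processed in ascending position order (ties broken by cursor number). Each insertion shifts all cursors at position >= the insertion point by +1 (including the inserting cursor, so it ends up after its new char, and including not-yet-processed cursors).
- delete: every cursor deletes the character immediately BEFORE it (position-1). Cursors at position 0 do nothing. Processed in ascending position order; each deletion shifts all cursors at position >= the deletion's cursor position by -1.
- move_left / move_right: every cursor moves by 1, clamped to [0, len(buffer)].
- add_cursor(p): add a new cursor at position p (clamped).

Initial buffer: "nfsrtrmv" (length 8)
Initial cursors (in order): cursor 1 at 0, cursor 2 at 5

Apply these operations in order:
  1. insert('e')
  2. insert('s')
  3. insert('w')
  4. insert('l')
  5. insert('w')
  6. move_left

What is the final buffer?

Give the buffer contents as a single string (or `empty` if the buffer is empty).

After op 1 (insert('e')): buffer="enfsrtermv" (len 10), cursors c1@1 c2@7, authorship 1.....2...
After op 2 (insert('s')): buffer="esnfsrtesrmv" (len 12), cursors c1@2 c2@9, authorship 11.....22...
After op 3 (insert('w')): buffer="eswnfsrteswrmv" (len 14), cursors c1@3 c2@11, authorship 111.....222...
After op 4 (insert('l')): buffer="eswlnfsrteswlrmv" (len 16), cursors c1@4 c2@13, authorship 1111.....2222...
After op 5 (insert('w')): buffer="eswlwnfsrteswlwrmv" (len 18), cursors c1@5 c2@15, authorship 11111.....22222...
After op 6 (move_left): buffer="eswlwnfsrteswlwrmv" (len 18), cursors c1@4 c2@14, authorship 11111.....22222...

Answer: eswlwnfsrteswlwrmv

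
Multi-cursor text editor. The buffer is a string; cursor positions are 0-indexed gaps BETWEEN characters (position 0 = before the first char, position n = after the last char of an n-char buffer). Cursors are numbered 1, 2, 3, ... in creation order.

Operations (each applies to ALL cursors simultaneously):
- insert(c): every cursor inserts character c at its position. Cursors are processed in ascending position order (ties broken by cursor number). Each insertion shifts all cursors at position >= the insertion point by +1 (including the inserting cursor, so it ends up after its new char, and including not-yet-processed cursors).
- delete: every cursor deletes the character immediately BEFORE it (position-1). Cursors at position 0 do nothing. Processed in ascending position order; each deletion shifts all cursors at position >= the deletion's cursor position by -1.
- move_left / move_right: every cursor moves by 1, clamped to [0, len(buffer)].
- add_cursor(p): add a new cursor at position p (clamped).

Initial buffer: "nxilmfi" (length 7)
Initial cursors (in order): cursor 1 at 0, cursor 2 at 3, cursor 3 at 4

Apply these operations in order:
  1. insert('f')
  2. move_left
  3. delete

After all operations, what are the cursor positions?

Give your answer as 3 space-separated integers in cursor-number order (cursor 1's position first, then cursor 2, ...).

After op 1 (insert('f')): buffer="fnxiflfmfi" (len 10), cursors c1@1 c2@5 c3@7, authorship 1...2.3...
After op 2 (move_left): buffer="fnxiflfmfi" (len 10), cursors c1@0 c2@4 c3@6, authorship 1...2.3...
After op 3 (delete): buffer="fnxffmfi" (len 8), cursors c1@0 c2@3 c3@4, authorship 1..23...

Answer: 0 3 4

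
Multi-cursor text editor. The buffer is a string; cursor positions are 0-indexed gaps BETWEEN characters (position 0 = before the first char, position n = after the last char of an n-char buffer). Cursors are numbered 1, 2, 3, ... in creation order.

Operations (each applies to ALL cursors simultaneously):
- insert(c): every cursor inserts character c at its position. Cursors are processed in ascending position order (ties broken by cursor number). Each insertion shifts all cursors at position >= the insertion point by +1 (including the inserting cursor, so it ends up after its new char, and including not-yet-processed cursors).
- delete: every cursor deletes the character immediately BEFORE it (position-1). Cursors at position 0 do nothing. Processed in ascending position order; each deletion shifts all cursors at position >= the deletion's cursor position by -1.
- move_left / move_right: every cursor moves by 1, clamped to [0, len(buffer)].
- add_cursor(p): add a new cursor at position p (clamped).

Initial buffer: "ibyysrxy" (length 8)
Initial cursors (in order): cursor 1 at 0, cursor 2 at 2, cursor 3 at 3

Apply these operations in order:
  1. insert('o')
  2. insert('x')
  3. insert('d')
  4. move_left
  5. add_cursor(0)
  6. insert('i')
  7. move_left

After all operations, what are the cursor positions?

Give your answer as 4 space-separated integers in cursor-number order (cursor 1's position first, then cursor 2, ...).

After op 1 (insert('o')): buffer="oiboyoysrxy" (len 11), cursors c1@1 c2@4 c3@6, authorship 1..2.3.....
After op 2 (insert('x')): buffer="oxiboxyoxysrxy" (len 14), cursors c1@2 c2@6 c3@9, authorship 11..22.33.....
After op 3 (insert('d')): buffer="oxdiboxdyoxdysrxy" (len 17), cursors c1@3 c2@8 c3@12, authorship 111..222.333.....
After op 4 (move_left): buffer="oxdiboxdyoxdysrxy" (len 17), cursors c1@2 c2@7 c3@11, authorship 111..222.333.....
After op 5 (add_cursor(0)): buffer="oxdiboxdyoxdysrxy" (len 17), cursors c4@0 c1@2 c2@7 c3@11, authorship 111..222.333.....
After op 6 (insert('i')): buffer="ioxidiboxidyoxidysrxy" (len 21), cursors c4@1 c1@4 c2@10 c3@15, authorship 41111..2222.3333.....
After op 7 (move_left): buffer="ioxidiboxidyoxidysrxy" (len 21), cursors c4@0 c1@3 c2@9 c3@14, authorship 41111..2222.3333.....

Answer: 3 9 14 0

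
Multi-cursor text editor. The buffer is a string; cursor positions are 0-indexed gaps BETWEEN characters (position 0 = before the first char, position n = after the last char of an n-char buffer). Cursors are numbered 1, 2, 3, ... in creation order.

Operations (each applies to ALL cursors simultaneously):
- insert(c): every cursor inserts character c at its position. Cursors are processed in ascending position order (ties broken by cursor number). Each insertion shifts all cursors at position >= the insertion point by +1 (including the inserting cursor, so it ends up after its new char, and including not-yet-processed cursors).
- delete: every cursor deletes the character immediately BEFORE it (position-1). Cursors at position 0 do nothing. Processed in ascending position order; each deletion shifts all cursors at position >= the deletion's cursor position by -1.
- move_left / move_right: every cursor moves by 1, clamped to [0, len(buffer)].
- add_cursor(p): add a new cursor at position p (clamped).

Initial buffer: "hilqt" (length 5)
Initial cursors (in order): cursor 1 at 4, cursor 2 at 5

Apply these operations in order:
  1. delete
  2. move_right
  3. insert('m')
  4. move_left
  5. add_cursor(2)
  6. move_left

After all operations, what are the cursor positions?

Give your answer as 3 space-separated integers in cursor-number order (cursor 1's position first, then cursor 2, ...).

Answer: 3 3 1

Derivation:
After op 1 (delete): buffer="hil" (len 3), cursors c1@3 c2@3, authorship ...
After op 2 (move_right): buffer="hil" (len 3), cursors c1@3 c2@3, authorship ...
After op 3 (insert('m')): buffer="hilmm" (len 5), cursors c1@5 c2@5, authorship ...12
After op 4 (move_left): buffer="hilmm" (len 5), cursors c1@4 c2@4, authorship ...12
After op 5 (add_cursor(2)): buffer="hilmm" (len 5), cursors c3@2 c1@4 c2@4, authorship ...12
After op 6 (move_left): buffer="hilmm" (len 5), cursors c3@1 c1@3 c2@3, authorship ...12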